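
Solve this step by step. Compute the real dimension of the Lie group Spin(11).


Spin(n) double-covers SO(n); both have Lie algebra so(n) of dimension n(n-1)/2.
n = 11
n(n-1) = 11 * 10 = 110
dim Spin(11) = 110/2 = 55


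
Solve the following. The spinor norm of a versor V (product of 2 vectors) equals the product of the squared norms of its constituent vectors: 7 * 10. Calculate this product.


Spinor norm N(V) = |v1|^2 * |v2|^2 * ... * |v2|^2
= 7 * 10
Running product: 7, 70
N(V) = 70


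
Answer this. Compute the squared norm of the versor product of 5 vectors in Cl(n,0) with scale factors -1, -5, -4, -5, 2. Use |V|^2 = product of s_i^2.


Each vector v_i has |v_i|^2 = s_i^2
Squared scales: (-1)^2 = 1, (-5)^2 = 25, (-4)^2 = 16, (-5)^2 = 25, 2^2 = 4
|V|^2 = 1 * 25 * 16 * 25 * 4
= 40000


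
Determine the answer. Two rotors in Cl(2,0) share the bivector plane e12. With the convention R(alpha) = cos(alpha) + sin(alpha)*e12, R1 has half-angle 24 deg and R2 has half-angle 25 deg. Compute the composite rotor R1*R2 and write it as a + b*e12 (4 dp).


Same-plane rotors commute and their half-angles add:
R1*R2 = cos(a1 + a2) + sin(a1 + a2)*e12.
a1 + a2 = 24 + 25 = 49 deg
cos(49 deg) = 0.6561
sin(49 deg) = 0.7547
R1*R2 = 0.6561 + 0.7547*e12


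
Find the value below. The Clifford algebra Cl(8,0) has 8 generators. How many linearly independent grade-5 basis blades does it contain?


Number of grade-k basis blades in Cl(p,q) with n = p + q is C(n, k).
n = 8 + 0 = 8
C(8, 5) = 8! / (5! * 3!)
= 40320 / (120 * 6)
= 56


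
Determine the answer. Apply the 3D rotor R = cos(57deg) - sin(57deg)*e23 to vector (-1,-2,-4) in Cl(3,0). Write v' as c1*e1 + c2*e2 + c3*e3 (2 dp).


Rotor R = cos(57deg) - sin(57deg)*e23
Rotation angle theta = 2 * 57 = 114 degrees in the e23 plane (e2 -> e3).
The component perpendicular to the plane (e1) is invariant: v'_1 = v1 = -1.00
cos(114deg) = -0.4067, sin(114deg) = 0.9135
v'_2 = v2*cos(theta) - v3*sin(theta) = -2*(-0.4067) - (-4)*0.9135 = 4.47
v'_3 = v2*sin(theta) + v3*cos(theta) = -2*0.9135 + (-4)*(-0.4067) = -0.20
v' = -1.00*e1 + 4.47*e2 - 0.20*e3


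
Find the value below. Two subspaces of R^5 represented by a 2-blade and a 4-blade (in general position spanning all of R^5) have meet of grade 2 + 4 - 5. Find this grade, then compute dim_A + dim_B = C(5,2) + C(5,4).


Meet grade = grade(A) + grade(B) - n
= 2 + 4 - 5 = 1
C(5,2) = 10
C(5,4) = 5
dim_A + dim_B = 10 + 5 = 15


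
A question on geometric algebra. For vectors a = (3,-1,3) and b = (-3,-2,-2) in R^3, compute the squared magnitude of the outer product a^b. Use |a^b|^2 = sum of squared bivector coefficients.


a wedge b = (a1*b2 - a2*b1)*e12 + (a1*b3 - a3*b1)*e13 + (a2*b3 - a3*b2)*e23
e12 coeff: 3*(-2) - (-1)*(-3) = -6 - 3 = -9
e13 coeff: 3*(-2) - 3*(-3) = -6 - (-9) = 3
e23 coeff: (-1)*(-2) - 3*(-2) = 2 - (-6) = 8
|a wedge b|^2 = (-9)^2 + 3^2 + 8^2
= 81 + 9 + 64
= 154


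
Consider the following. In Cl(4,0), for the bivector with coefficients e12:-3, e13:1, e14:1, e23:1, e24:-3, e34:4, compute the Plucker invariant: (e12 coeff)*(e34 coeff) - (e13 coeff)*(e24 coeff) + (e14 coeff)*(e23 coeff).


Plucker relation: af - be + cd
a*f = (-3)*4 = -12
b*e = 1*(-3) = -3
c*d = 1*1 = 1
af - be + cd = -12 - (-3) + 1
= -8


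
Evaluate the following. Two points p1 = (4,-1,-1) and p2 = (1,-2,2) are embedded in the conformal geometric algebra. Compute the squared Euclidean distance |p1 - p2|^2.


p1 - p2 = (3, 1, -3)
|p1 - p2|^2 = 3^2 + 1^2 + (-3)^2
= 9 + 1 + 9
= 19


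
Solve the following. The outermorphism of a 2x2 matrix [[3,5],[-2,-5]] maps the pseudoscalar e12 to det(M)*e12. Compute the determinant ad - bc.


The outermorphism of a linear map f sends e1^e2 to f(e1)^f(e2).
f(e1) = 3*e1 - 2*e2
f(e2) = 5*e1 - 5*e2
f(e1) ^ f(e2) = (3*e1 - 2*e2) ^ (5*e1 - 5*e2)
= 3*(-5)*e12 + (-2)*5*e21
= (-15 - (-10))*e12
= -5*e12
Coefficient = -5


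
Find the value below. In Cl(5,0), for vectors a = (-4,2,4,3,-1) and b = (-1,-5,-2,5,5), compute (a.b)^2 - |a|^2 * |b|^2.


a . b = (-4)*(-1) + 2*(-5) + 4*(-2) + 3*5 + (-1)*5
= 4 + (-10) + (-8) + 15 + (-5) = -4
|a|^2 = (-4)^2 + 2^2 + 4^2 + 3^2 + (-1)^2 = 46
|b|^2 = (-1)^2 + (-5)^2 + (-2)^2 + 5^2 + 5^2 = 80
(a.b)^2 = (-4)^2 = 16
|a|^2 * |b|^2 = 46 * 80 = 3680
Result = 16 - 3680 = -3664


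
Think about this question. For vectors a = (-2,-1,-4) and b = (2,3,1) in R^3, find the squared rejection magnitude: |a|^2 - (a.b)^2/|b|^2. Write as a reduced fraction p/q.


|a|^2 = (-2)^2 + (-1)^2 + (-4)^2 = 21
|b|^2 = 2^2 + 3^2 + 1^2 = 14
a . b = (-2)*2 + (-1)*3 + (-4)*1 = -11
(a.b)^2 = (-11)^2 = 121
|rej|^2 = 21 - 121/14
= (294 - 121)/14
= 173/14
In lowest terms: 173/14


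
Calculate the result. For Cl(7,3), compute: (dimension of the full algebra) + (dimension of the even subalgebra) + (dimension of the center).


n = 7 + 3 = 10
Total dim = 2^10 = 1024
Even subalgebra dim = 2^9 = 512
n is even, so center dim = 1
Sum = 1024 + 512 + 1 = 1537


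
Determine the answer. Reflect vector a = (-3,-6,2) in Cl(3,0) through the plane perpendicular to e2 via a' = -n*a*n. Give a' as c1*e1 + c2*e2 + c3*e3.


Reflection formula: a' = -n*a*n, with n = e2 (unit vector, n^2 = 1).
For reflection through hyperplane perp to e2:
The component along e2 flips sign, others stay.
a = (-3, -6, 2)
a' = (-3, 6, 2)
a' = -3*e1 + 6*e2 + 2*e3


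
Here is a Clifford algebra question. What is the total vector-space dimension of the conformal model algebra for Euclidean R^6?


The conformal model of R^6 uses Cl(7,1): the 6 Euclidean generators plus two extra orthogonal generators e+ (e+^2 = +1) and e- (e-^2 = -1), from which the null vectors e0, einf are built.
Number of generators m = 6 + 2 = 8.
dim Cl(p,q) = 2^m = 2^8 = 256


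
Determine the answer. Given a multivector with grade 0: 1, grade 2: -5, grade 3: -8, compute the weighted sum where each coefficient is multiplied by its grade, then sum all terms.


Grade-weighted sum = sum of grade_k * coefficient_k
0*1 = 0
2*(-5) = -10
3*(-8) = -24
Total = 0 + (-10) + (-24) = -34


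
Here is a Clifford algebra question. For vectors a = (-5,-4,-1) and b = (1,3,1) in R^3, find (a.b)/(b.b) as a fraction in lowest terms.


Projection coefficient = (a . b) / (b . b)
a . b = (-5)*1 + (-4)*3 + (-1)*1
= -5 + (-12) + (-1) = -18
b . b = 1^2 + 3^2 + 1^2
= 1 + 9 + 1 = 11
Coefficient = -18/11
In lowest terms: -18/11


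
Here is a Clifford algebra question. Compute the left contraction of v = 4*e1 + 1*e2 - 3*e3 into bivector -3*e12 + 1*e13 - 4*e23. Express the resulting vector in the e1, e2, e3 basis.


Left contraction v _| B = <vB>_1 (grade-1 part of the geometric product vB).
Using e1_|e12 = e2, e2_|e12 = -e1, e1_|e13 = e3, e3_|e13 = -e1, e2_|e23 = e3, e3_|e23 = -e2:
e1 coeff: -v2*b12 - v3*b13 = -(1)*(-3) - (-3)*(1) = 6
e2 coeff: v1*b12 - v3*b23 = (4)*(-3) - (-3)*(-4) = -24
e3 coeff: v1*b13 + v2*b23 = (4)*(1) + (1)*(-4) = 0
v _| B = 6*e1 - 24*e2 + 0*e3


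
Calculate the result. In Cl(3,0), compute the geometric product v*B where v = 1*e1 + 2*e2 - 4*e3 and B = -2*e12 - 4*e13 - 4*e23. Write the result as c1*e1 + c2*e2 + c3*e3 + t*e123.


vB has grade-1 (vector) and grade-3 (trivector) parts: vB = (v _| B) + (v ^ B).
Vector part <vB>_1:
  e1: -v2*b12 - v3*b13 = -(2)*(-2) - (-4)*(-4) = -12
  e2: v1*b12 - v3*b23 = (1)*(-2) - (-4)*(-4) = -18
  e3: v1*b13 + v2*b23 = (1)*(-4) + (2)*(-4) = -12
Trivector part <vB>_3:
  e123: v1*b23 - v2*b13 + v3*b12 = (1)*(-4) - (2)*(-4) + (-4)*(-2) = 12
vB = -12*e1 - 18*e2 - 12*e3 + 12*e123


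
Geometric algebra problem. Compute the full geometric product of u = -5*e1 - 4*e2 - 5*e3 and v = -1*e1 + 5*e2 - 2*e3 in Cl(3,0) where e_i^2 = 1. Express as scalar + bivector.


In Cl(3,0): e_i^2 = 1, e_ie_j = -e_je_i for i != j.
Scalar part = u . v = (-5)*(-1) + (-4)*5 + (-5)*(-2)
= 5 + (-20) + 10 = -5
e12 coeff = (-5)*5 - (-4)*(-1) = -25 - 4 = -29
e13 coeff = (-5)*(-2) - (-5)*(-1) = 10 - 5 = 5
e23 coeff = (-4)*(-2) - (-5)*5 = 8 - (-25) = 33
uv = -5 - 29*e12 + 5*e13 + 33*e23


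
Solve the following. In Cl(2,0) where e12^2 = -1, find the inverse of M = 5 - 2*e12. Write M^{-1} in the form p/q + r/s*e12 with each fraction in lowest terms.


M = 5 - 2*e12, where e12^2 = -1.
Since M commutes with its reverse ~M = a - b*e12, M * ~M = a^2 - b^2*e12^2 = a^2 + b^2.
So M^{-1} = ~M / (a^2 + b^2) = (a - b*e12)/(a^2 + b^2).
a^2 + b^2 = 25 + 4 = 29
Scalar part = 5/29 = 5/29
Bivector coeff = 2/29 = 2/29
M^{-1} = 5/29 + 2/29*e12


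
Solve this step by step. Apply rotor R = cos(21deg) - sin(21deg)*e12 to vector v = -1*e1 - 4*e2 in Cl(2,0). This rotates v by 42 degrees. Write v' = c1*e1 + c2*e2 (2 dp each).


Rotor R = cos(21deg) - sin(21deg)*e12
Rotation angle theta = 2 * 21 = 42 degrees
v' = R*v*~R rotates v by theta.
cos(42deg) = 0.7431, sin(42deg) = 0.6691
v'_1 = -1*cos(42deg) - (-4)*sin(42deg)
= -1*0.7431 - (-4)*0.6691
= 1.93
v'_2 = -1*sin(42deg) + (-4)*cos(42deg)
= -1*0.6691 + (-4)*0.7431
= -3.64
v' = 1.93*e1 - 3.64*e2


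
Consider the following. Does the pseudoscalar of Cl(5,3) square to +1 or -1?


The pseudoscalar I = e1...e_n (product of all n generators) of Cl(p,q) satisfies I^2 = (-1)^(q + n(n-1)/2).
p = 5, q = 3, n = p + q = 8
n(n-1)/2 = 8 * 7 / 2 = 28
Exponent = q + n(n-1)/2 = 3 + 28 = 31
I^2 = (-1)^31 = -1


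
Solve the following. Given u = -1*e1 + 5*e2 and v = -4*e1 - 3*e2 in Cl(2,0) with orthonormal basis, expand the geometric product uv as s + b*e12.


Expand: (-1*e1 + 5*e2)(-4*e1 - 3*e2)
= (-1)*(-4)*e1e1 + (-1)*(-3)*e1e2 + 5*(-4)*e2e1 + 5*(-3)*e2e2
Using e1^2 = e2^2 = 1, e2e1 = -e1e2:
Scalar part s = (-1)*(-4) + 5*(-3) = 4 + (-15) = -11
Bivector part b = (-1)*(-3) - 5*(-4) = 3 - (-20) = 23
uv = -11 + 23*e12


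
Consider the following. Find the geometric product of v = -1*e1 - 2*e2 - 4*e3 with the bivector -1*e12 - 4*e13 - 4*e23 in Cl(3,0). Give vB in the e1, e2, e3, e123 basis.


vB has grade-1 (vector) and grade-3 (trivector) parts: vB = (v _| B) + (v ^ B).
Vector part <vB>_1:
  e1: -v2*b12 - v3*b13 = -(-2)*(-1) - (-4)*(-4) = -18
  e2: v1*b12 - v3*b23 = (-1)*(-1) - (-4)*(-4) = -15
  e3: v1*b13 + v2*b23 = (-1)*(-4) + (-2)*(-4) = 12
Trivector part <vB>_3:
  e123: v1*b23 - v2*b13 + v3*b12 = (-1)*(-4) - (-2)*(-4) + (-4)*(-1) = 0
vB = -18*e1 - 15*e2 + 12*e3 + 0*e123


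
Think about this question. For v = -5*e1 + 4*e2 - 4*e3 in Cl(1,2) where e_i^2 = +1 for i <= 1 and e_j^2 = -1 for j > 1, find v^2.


v^2 = sum of c_i^2 * e_i^2
Positive signature terms (e_i^2 = +1): (-5)^2 = 25
Negative signature terms (e_j^2 = -1): 4^2 + (-4)^2 = 32
v^2 = 25 - 32 = -7


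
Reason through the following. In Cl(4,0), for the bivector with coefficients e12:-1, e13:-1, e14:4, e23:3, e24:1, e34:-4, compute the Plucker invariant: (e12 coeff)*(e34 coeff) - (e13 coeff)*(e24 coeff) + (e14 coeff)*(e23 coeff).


Plucker relation: af - be + cd
a*f = (-1)*(-4) = 4
b*e = (-1)*1 = -1
c*d = 4*3 = 12
af - be + cd = 4 - (-1) + 12
= 17


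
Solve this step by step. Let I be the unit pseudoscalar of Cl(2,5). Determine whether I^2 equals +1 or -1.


The pseudoscalar I = e1...e_n (product of all n generators) of Cl(p,q) satisfies I^2 = (-1)^(q + n(n-1)/2).
p = 2, q = 5, n = p + q = 7
n(n-1)/2 = 7 * 6 / 2 = 21
Exponent = q + n(n-1)/2 = 5 + 21 = 26
I^2 = (-1)^26 = +1


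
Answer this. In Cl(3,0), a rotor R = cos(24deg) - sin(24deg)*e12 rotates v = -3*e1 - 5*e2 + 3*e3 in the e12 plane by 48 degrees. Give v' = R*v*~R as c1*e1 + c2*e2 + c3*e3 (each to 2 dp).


Rotor R = cos(24deg) - sin(24deg)*e12
Rotation angle theta = 2 * 24 = 48 degrees in the e12 plane (e1 -> e2).
The component perpendicular to the plane (e3) is invariant: v'_3 = v3 = 3.00
cos(48deg) = 0.6691, sin(48deg) = 0.7431
v'_1 = v1*cos(theta) - v2*sin(theta) = -3*0.6691 - (-5)*0.7431 = 1.71
v'_2 = v1*sin(theta) + v2*cos(theta) = -3*0.7431 + (-5)*0.6691 = -5.58
v' = 1.71*e1 - 5.58*e2 + 3.00*e3


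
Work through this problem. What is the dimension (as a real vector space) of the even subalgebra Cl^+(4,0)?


Even subalgebra dimension = 2^(n-1)
n = 4 + 0 = 4
2^(4 - 1) = 2^3 = 8
Verification: sum of C(4,k) for even k = 1 + 6 + 1 = 8
Result = 8


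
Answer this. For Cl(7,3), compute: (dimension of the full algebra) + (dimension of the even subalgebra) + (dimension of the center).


n = 7 + 3 = 10
Total dim = 2^10 = 1024
Even subalgebra dim = 2^9 = 512
n is even, so center dim = 1
Sum = 1024 + 512 + 1 = 1537


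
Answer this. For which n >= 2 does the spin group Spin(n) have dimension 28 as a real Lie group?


dim Spin(n) = dim so(n) = n(n-1)/2.
Solve n(n-1)/2 = 28, i.e. n^2 - n - 56 = 0.
Discriminant = 1 + 8*28 = 225
n = (1 + sqrt(225))/2 = (1 + 15)/2 = 8


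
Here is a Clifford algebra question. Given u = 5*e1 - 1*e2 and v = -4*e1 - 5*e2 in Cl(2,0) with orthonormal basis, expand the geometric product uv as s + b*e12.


Expand: (5*e1 - 1*e2)(-4*e1 - 5*e2)
= 5*(-4)*e1e1 + 5*(-5)*e1e2 + (-1)*(-4)*e2e1 + (-1)*(-5)*e2e2
Using e1^2 = e2^2 = 1, e2e1 = -e1e2:
Scalar part s = 5*(-4) + (-1)*(-5) = -20 + 5 = -15
Bivector part b = 5*(-5) - (-1)*(-4) = -25 - 4 = -29
uv = -15 - 29*e12


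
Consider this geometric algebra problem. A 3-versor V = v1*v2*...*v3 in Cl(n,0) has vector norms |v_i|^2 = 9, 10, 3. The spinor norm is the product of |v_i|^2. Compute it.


Spinor norm N(V) = |v1|^2 * |v2|^2 * ... * |v3|^2
= 9 * 10 * 3
Running product: 9, 90, 270
N(V) = 270


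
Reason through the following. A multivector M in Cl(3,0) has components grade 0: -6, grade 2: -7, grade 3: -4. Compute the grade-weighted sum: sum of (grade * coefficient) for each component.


Grade-weighted sum = sum of grade_k * coefficient_k
0*(-6) = 0
2*(-7) = -14
3*(-4) = -12
Total = 0 + (-14) + (-12) = -26


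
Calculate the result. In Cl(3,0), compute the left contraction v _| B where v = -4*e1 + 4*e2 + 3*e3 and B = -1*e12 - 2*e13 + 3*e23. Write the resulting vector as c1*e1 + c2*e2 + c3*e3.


Left contraction v _| B = <vB>_1 (grade-1 part of the geometric product vB).
Using e1_|e12 = e2, e2_|e12 = -e1, e1_|e13 = e3, e3_|e13 = -e1, e2_|e23 = e3, e3_|e23 = -e2:
e1 coeff: -v2*b12 - v3*b13 = -(4)*(-1) - (3)*(-2) = 10
e2 coeff: v1*b12 - v3*b23 = (-4)*(-1) - (3)*(3) = -5
e3 coeff: v1*b13 + v2*b23 = (-4)*(-2) + (4)*(3) = 20
v _| B = 10*e1 - 5*e2 + 20*e3


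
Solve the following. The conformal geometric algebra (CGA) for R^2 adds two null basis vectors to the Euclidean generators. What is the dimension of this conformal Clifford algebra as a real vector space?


The conformal model of R^2 uses Cl(3,1): the 2 Euclidean generators plus two extra orthogonal generators e+ (e+^2 = +1) and e- (e-^2 = -1), from which the null vectors e0, einf are built.
Number of generators m = 2 + 2 = 4.
dim Cl(p,q) = 2^m = 2^4 = 16


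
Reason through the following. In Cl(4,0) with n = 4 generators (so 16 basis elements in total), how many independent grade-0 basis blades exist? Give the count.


Number of grade-k basis blades in Cl(p,q) with n = p + q is C(n, k).
n = 4 + 0 = 4
C(4, 0) = 4! / (0! * 4!)
= 24 / (1 * 24)
= 1


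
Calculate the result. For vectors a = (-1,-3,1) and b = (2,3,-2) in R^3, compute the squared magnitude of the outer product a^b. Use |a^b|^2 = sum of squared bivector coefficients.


a wedge b = (a1*b2 - a2*b1)*e12 + (a1*b3 - a3*b1)*e13 + (a2*b3 - a3*b2)*e23
e12 coeff: (-1)*3 - (-3)*2 = -3 - (-6) = 3
e13 coeff: (-1)*(-2) - 1*2 = 2 - 2 = 0
e23 coeff: (-3)*(-2) - 1*3 = 6 - 3 = 3
|a wedge b|^2 = 3^2 + 0^2 + 3^2
= 9 + 0 + 9
= 18


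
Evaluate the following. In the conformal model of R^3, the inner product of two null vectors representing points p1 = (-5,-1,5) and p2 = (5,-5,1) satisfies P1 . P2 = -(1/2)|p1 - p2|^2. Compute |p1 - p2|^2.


p1 - p2 = (-10, 4, 4)
|p1 - p2|^2 = (-10)^2 + 4^2 + 4^2
= 100 + 16 + 16
= 132


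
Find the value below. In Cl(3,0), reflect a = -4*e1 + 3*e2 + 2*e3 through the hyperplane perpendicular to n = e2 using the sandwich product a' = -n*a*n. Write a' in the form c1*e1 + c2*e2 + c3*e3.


Reflection formula: a' = -n*a*n, with n = e2 (unit vector, n^2 = 1).
For reflection through hyperplane perp to e2:
The component along e2 flips sign, others stay.
a = (-4, 3, 2)
a' = (-4, -3, 2)
a' = -4*e1 - 3*e2 + 2*e3


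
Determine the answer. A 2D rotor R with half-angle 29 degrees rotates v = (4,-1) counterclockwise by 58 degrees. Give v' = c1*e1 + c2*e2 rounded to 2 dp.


Rotor R = cos(29deg) - sin(29deg)*e12
Rotation angle theta = 2 * 29 = 58 degrees
v' = R*v*~R rotates v by theta.
cos(58deg) = 0.5299, sin(58deg) = 0.8480
v'_1 = 4*cos(58deg) - (-1)*sin(58deg)
= 4*0.5299 - (-1)*0.8480
= 2.97
v'_2 = 4*sin(58deg) + (-1)*cos(58deg)
= 4*0.8480 + (-1)*0.5299
= 2.86
v' = 2.97*e1 + 2.86*e2


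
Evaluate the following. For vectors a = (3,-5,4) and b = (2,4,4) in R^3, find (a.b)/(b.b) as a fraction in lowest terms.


Projection coefficient = (a . b) / (b . b)
a . b = 3*2 + (-5)*4 + 4*4
= 6 + (-20) + 16 = 2
b . b = 2^2 + 4^2 + 4^2
= 4 + 16 + 16 = 36
Coefficient = 2/36
In lowest terms: 1/18


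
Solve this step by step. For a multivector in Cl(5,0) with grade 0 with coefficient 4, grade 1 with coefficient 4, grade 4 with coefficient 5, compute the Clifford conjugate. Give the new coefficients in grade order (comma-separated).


Clifford conjugate sign for grade k: (-1)^(k(k+1)/2)
Grade 0: (-1)^(0*1/2) = (-1)^0 = 1, coeff 4 -> 4
Grade 1: (-1)^(1*2/2) = (-1)^1 = -1, coeff 4 -> -4
Grade 4: (-1)^(4*5/2) = (-1)^10 = 1, coeff 5 -> 5
Conjugated coefficients: 4, -4, 5


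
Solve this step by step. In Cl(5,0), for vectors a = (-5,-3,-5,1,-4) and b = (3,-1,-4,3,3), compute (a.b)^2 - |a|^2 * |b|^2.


a . b = (-5)*3 + (-3)*(-1) + (-5)*(-4) + 1*3 + (-4)*3
= -15 + 3 + 20 + 3 + (-12) = -1
|a|^2 = (-5)^2 + (-3)^2 + (-5)^2 + 1^2 + (-4)^2 = 76
|b|^2 = 3^2 + (-1)^2 + (-4)^2 + 3^2 + 3^2 = 44
(a.b)^2 = (-1)^2 = 1
|a|^2 * |b|^2 = 76 * 44 = 3344
Result = 1 - 3344 = -3343


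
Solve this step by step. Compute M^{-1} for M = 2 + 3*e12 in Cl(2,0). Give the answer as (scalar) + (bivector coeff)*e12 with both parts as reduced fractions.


M = 2 + 3*e12, where e12^2 = -1.
Since M commutes with its reverse ~M = a - b*e12, M * ~M = a^2 - b^2*e12^2 = a^2 + b^2.
So M^{-1} = ~M / (a^2 + b^2) = (a - b*e12)/(a^2 + b^2).
a^2 + b^2 = 4 + 9 = 13
Scalar part = 2/13 = 2/13
Bivector coeff = -3/13 = -3/13
M^{-1} = 2/13 - 3/13*e12


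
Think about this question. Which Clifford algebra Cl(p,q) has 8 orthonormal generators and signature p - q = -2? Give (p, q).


We need p + q = 8 and p - q = -2.
Adding: 2p = 8 + (-2) = 6, so p = 3.
Then q = 8 - 3 = 5.
(p, q) = (3, 5)


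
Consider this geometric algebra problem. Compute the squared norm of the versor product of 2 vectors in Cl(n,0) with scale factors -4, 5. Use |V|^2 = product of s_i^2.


Each vector v_i has |v_i|^2 = s_i^2
Squared scales: (-4)^2 = 16, 5^2 = 25
|V|^2 = 16 * 25
= 400


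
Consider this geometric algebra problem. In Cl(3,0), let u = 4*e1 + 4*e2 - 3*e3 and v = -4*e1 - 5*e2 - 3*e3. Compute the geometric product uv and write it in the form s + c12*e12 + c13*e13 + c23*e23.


In Cl(3,0): e_i^2 = 1, e_ie_j = -e_je_i for i != j.
Scalar part = u . v = 4*(-4) + 4*(-5) + (-3)*(-3)
= -16 + (-20) + 9 = -27
e12 coeff = 4*(-5) - 4*(-4) = -20 - (-16) = -4
e13 coeff = 4*(-3) - (-3)*(-4) = -12 - 12 = -24
e23 coeff = 4*(-3) - (-3)*(-5) = -12 - 15 = -27
uv = -27 - 4*e12 - 24*e13 - 27*e23


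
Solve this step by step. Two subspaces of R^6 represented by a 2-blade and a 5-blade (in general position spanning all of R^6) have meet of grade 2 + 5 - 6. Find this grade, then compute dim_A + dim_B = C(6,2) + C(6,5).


Meet grade = grade(A) + grade(B) - n
= 2 + 5 - 6 = 1
C(6,2) = 15
C(6,5) = 6
dim_A + dim_B = 15 + 6 = 21


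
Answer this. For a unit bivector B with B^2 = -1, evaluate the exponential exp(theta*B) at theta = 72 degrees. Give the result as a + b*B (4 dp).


For a unit bivector B with B^2 = -1, the exponential series gives
e^(theta*B) = cos(theta) + sin(theta)*B (the GA analogue of Euler's formula).
theta = 72 degrees = 1.256637 rad
cos(72 deg) = 0.3090
sin(72 deg) = 0.9511
exp(theta*B) = 0.3090 + 0.9511*B


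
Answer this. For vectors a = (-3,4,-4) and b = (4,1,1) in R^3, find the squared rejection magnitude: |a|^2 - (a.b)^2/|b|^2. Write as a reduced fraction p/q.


|a|^2 = (-3)^2 + 4^2 + (-4)^2 = 41
|b|^2 = 4^2 + 1^2 + 1^2 = 18
a . b = (-3)*4 + 4*1 + (-4)*1 = -12
(a.b)^2 = (-12)^2 = 144
|rej|^2 = 41 - 144/18
= (738 - 144)/18
= 594/18
In lowest terms: 33/1


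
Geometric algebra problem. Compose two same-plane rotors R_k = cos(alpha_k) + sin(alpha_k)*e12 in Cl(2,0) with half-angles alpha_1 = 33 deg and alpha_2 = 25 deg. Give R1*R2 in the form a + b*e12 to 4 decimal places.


Same-plane rotors commute and their half-angles add:
R1*R2 = cos(a1 + a2) + sin(a1 + a2)*e12.
a1 + a2 = 33 + 25 = 58 deg
cos(58 deg) = 0.5299
sin(58 deg) = 0.8480
R1*R2 = 0.5299 + 0.8480*e12


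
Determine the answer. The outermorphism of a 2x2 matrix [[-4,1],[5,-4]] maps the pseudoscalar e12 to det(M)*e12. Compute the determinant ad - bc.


The outermorphism of a linear map f sends e1^e2 to f(e1)^f(e2).
f(e1) = -4*e1 + 5*e2
f(e2) = 1*e1 - 4*e2
f(e1) ^ f(e2) = (-4*e1 + 5*e2) ^ (1*e1 - 4*e2)
= (-4)*(-4)*e12 + 5*1*e21
= (16 - 5)*e12
= 11*e12
Coefficient = 11


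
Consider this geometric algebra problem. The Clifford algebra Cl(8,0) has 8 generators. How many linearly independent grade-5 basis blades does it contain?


Number of grade-k basis blades in Cl(p,q) with n = p + q is C(n, k).
n = 8 + 0 = 8
C(8, 5) = 8! / (5! * 3!)
= 40320 / (120 * 6)
= 56


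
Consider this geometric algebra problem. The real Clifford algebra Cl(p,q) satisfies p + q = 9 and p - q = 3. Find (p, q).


We need p + q = 9 and p - q = 3.
Adding: 2p = 9 + 3 = 12, so p = 6.
Then q = 9 - 6 = 3.
(p, q) = (6, 3)


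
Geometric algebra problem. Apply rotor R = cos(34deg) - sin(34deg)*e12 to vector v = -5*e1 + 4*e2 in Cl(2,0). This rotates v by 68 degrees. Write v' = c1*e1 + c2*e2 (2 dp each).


Rotor R = cos(34deg) - sin(34deg)*e12
Rotation angle theta = 2 * 34 = 68 degrees
v' = R*v*~R rotates v by theta.
cos(68deg) = 0.3746, sin(68deg) = 0.9272
v'_1 = -5*cos(68deg) - 4*sin(68deg)
= -5*0.3746 - 4*0.9272
= -5.58
v'_2 = -5*sin(68deg) + 4*cos(68deg)
= -5*0.9272 + 4*0.3746
= -3.14
v' = -5.58*e1 - 3.14*e2


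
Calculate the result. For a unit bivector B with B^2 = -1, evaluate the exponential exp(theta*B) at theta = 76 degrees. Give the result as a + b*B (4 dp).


For a unit bivector B with B^2 = -1, the exponential series gives
e^(theta*B) = cos(theta) + sin(theta)*B (the GA analogue of Euler's formula).
theta = 76 degrees = 1.32645 rad
cos(76 deg) = 0.2419
sin(76 deg) = 0.9703
exp(theta*B) = 0.2419 + 0.9703*B


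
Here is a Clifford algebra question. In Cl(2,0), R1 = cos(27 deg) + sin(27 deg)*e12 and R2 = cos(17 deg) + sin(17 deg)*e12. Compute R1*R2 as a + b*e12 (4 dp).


Same-plane rotors commute and their half-angles add:
R1*R2 = cos(a1 + a2) + sin(a1 + a2)*e12.
a1 + a2 = 27 + 17 = 44 deg
cos(44 deg) = 0.7193
sin(44 deg) = 0.6947
R1*R2 = 0.7193 + 0.6947*e12


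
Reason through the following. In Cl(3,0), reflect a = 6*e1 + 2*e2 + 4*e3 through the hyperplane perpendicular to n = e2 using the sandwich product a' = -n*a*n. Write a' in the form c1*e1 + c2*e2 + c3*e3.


Reflection formula: a' = -n*a*n, with n = e2 (unit vector, n^2 = 1).
For reflection through hyperplane perp to e2:
The component along e2 flips sign, others stay.
a = (6, 2, 4)
a' = (6, -2, 4)
a' = 6*e1 - 2*e2 + 4*e3


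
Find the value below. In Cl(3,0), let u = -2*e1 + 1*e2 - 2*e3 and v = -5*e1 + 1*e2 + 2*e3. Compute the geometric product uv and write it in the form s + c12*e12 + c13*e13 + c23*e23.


In Cl(3,0): e_i^2 = 1, e_ie_j = -e_je_i for i != j.
Scalar part = u . v = (-2)*(-5) + 1*1 + (-2)*2
= 10 + 1 + (-4) = 7
e12 coeff = (-2)*1 - 1*(-5) = -2 - (-5) = 3
e13 coeff = (-2)*2 - (-2)*(-5) = -4 - 10 = -14
e23 coeff = 1*2 - (-2)*1 = 2 - (-2) = 4
uv = 7 + 3*e12 - 14*e13 + 4*e23


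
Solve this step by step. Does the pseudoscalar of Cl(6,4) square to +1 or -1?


The pseudoscalar I = e1...e_n (product of all n generators) of Cl(p,q) satisfies I^2 = (-1)^(q + n(n-1)/2).
p = 6, q = 4, n = p + q = 10
n(n-1)/2 = 10 * 9 / 2 = 45
Exponent = q + n(n-1)/2 = 4 + 45 = 49
I^2 = (-1)^49 = -1


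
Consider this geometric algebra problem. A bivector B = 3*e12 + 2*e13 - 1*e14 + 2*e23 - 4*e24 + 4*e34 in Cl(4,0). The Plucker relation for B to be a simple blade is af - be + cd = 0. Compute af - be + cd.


Plucker relation: af - be + cd
a*f = 3*4 = 12
b*e = 2*(-4) = -8
c*d = (-1)*2 = -2
af - be + cd = 12 - (-8) + (-2)
= 18


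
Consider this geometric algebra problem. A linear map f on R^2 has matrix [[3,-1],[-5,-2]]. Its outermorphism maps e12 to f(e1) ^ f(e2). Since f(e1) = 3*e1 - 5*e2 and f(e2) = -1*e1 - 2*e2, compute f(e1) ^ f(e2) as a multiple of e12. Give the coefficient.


The outermorphism of a linear map f sends e1^e2 to f(e1)^f(e2).
f(e1) = 3*e1 - 5*e2
f(e2) = -1*e1 - 2*e2
f(e1) ^ f(e2) = (3*e1 - 5*e2) ^ (-1*e1 - 2*e2)
= 3*(-2)*e12 + (-5)*(-1)*e21
= (-6 - 5)*e12
= -11*e12
Coefficient = -11


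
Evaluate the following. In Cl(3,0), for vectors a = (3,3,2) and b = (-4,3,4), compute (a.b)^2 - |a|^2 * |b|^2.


a . b = 3*(-4) + 3*3 + 2*4
= -12 + 9 + 8 = 5
|a|^2 = 3^2 + 3^2 + 2^2 = 22
|b|^2 = (-4)^2 + 3^2 + 4^2 = 41
(a.b)^2 = 5^2 = 25
|a|^2 * |b|^2 = 22 * 41 = 902
Result = 25 - 902 = -877


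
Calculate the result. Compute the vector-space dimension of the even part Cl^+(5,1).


Even subalgebra dimension = 2^(n-1)
n = 5 + 1 = 6
2^(6 - 1) = 2^5 = 32
Verification: sum of C(6,k) for even k = 1 + 15 + 15 + 1 = 32
Result = 32


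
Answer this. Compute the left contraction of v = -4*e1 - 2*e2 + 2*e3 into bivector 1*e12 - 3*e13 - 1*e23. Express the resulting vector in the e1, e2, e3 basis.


Left contraction v _| B = <vB>_1 (grade-1 part of the geometric product vB).
Using e1_|e12 = e2, e2_|e12 = -e1, e1_|e13 = e3, e3_|e13 = -e1, e2_|e23 = e3, e3_|e23 = -e2:
e1 coeff: -v2*b12 - v3*b13 = -(-2)*(1) - (2)*(-3) = 8
e2 coeff: v1*b12 - v3*b23 = (-4)*(1) - (2)*(-1) = -2
e3 coeff: v1*b13 + v2*b23 = (-4)*(-3) + (-2)*(-1) = 14
v _| B = 8*e1 - 2*e2 + 14*e3


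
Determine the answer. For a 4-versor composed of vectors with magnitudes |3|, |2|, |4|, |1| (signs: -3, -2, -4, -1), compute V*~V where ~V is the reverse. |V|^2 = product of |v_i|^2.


Each vector v_i has |v_i|^2 = s_i^2
Squared scales: (-3)^2 = 9, (-2)^2 = 4, (-4)^2 = 16, (-1)^2 = 1
|V|^2 = 9 * 4 * 16 * 1
= 576


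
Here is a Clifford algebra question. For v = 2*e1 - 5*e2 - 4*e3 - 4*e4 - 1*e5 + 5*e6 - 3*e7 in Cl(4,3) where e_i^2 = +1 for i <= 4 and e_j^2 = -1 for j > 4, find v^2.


v^2 = sum of c_i^2 * e_i^2
Positive signature terms (e_i^2 = +1): 2^2 + (-5)^2 + (-4)^2 + (-4)^2 = 61
Negative signature terms (e_j^2 = -1): (-1)^2 + 5^2 + (-3)^2 = 35
v^2 = 61 - 35 = 26


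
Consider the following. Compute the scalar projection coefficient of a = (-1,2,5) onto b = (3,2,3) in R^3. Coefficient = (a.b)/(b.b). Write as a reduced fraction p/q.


Projection coefficient = (a . b) / (b . b)
a . b = (-1)*3 + 2*2 + 5*3
= -3 + 4 + 15 = 16
b . b = 3^2 + 2^2 + 3^2
= 9 + 4 + 9 = 22
Coefficient = 16/22
In lowest terms: 8/11


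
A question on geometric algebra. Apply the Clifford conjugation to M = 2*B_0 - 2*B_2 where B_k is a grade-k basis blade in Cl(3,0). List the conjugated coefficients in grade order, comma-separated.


Clifford conjugate sign for grade k: (-1)^(k(k+1)/2)
Grade 0: (-1)^(0*1/2) = (-1)^0 = 1, coeff 2 -> 2
Grade 2: (-1)^(2*3/2) = (-1)^3 = -1, coeff -2 -> 2
Conjugated coefficients: 2, 2


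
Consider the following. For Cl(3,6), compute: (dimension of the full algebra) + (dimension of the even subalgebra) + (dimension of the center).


n = 3 + 6 = 9
Total dim = 2^9 = 512
Even subalgebra dim = 2^8 = 256
n is odd, so center dim = 2
Sum = 512 + 256 + 2 = 770


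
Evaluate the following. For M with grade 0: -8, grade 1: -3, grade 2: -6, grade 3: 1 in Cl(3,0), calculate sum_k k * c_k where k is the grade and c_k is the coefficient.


Grade-weighted sum = sum of grade_k * coefficient_k
0*(-8) = 0
1*(-3) = -3
2*(-6) = -12
3*1 = 3
Total = 0 + (-3) + (-12) + 3 = -12


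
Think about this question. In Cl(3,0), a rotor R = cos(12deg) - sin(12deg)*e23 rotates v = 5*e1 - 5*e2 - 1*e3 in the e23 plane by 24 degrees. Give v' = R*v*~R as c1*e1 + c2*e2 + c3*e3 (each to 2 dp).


Rotor R = cos(12deg) - sin(12deg)*e23
Rotation angle theta = 2 * 12 = 24 degrees in the e23 plane (e2 -> e3).
The component perpendicular to the plane (e1) is invariant: v'_1 = v1 = 5.00
cos(24deg) = 0.9135, sin(24deg) = 0.4067
v'_2 = v2*cos(theta) - v3*sin(theta) = -5*0.9135 - (-1)*0.4067 = -4.16
v'_3 = v2*sin(theta) + v3*cos(theta) = -5*0.4067 + (-1)*0.9135 = -2.95
v' = 5.00*e1 - 4.16*e2 - 2.95*e3


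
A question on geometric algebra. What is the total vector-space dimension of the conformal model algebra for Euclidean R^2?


The conformal model of R^2 uses Cl(3,1): the 2 Euclidean generators plus two extra orthogonal generators e+ (e+^2 = +1) and e- (e-^2 = -1), from which the null vectors e0, einf are built.
Number of generators m = 2 + 2 = 4.
dim Cl(p,q) = 2^m = 2^4 = 16


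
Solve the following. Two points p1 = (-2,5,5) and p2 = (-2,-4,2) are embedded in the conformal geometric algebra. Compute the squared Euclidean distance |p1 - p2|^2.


p1 - p2 = (0, 9, 3)
|p1 - p2|^2 = 0^2 + 9^2 + 3^2
= 0 + 81 + 9
= 90


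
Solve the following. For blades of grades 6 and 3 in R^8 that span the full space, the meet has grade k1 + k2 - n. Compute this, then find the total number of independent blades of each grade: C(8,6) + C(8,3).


Meet grade = grade(A) + grade(B) - n
= 6 + 3 - 8 = 1
C(8,6) = 28
C(8,3) = 56
dim_A + dim_B = 28 + 56 = 84


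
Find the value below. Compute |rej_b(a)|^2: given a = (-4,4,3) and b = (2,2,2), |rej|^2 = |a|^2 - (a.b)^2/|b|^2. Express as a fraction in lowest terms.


|a|^2 = (-4)^2 + 4^2 + 3^2 = 41
|b|^2 = 2^2 + 2^2 + 2^2 = 12
a . b = (-4)*2 + 4*2 + 3*2 = 6
(a.b)^2 = 6^2 = 36
|rej|^2 = 41 - 36/12
= (492 - 36)/12
= 456/12
In lowest terms: 38/1


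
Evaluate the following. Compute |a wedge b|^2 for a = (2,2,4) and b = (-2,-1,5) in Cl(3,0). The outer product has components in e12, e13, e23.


a wedge b = (a1*b2 - a2*b1)*e12 + (a1*b3 - a3*b1)*e13 + (a2*b3 - a3*b2)*e23
e12 coeff: 2*(-1) - 2*(-2) = -2 - (-4) = 2
e13 coeff: 2*5 - 4*(-2) = 10 - (-8) = 18
e23 coeff: 2*5 - 4*(-1) = 10 - (-4) = 14
|a wedge b|^2 = 2^2 + 18^2 + 14^2
= 4 + 324 + 196
= 524


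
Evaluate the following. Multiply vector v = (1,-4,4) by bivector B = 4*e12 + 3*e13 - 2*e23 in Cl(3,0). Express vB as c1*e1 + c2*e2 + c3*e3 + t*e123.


vB has grade-1 (vector) and grade-3 (trivector) parts: vB = (v _| B) + (v ^ B).
Vector part <vB>_1:
  e1: -v2*b12 - v3*b13 = -(-4)*(4) - (4)*(3) = 4
  e2: v1*b12 - v3*b23 = (1)*(4) - (4)*(-2) = 12
  e3: v1*b13 + v2*b23 = (1)*(3) + (-4)*(-2) = 11
Trivector part <vB>_3:
  e123: v1*b23 - v2*b13 + v3*b12 = (1)*(-2) - (-4)*(3) + (4)*(4) = 26
vB = 4*e1 + 12*e2 + 11*e3 + 26*e123


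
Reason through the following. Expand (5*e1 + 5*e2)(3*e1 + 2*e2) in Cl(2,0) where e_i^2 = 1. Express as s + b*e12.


Expand: (5*e1 + 5*e2)(3*e1 + 2*e2)
= 5*3*e1e1 + 5*2*e1e2 + 5*3*e2e1 + 5*2*e2e2
Using e1^2 = e2^2 = 1, e2e1 = -e1e2:
Scalar part s = 5*3 + 5*2 = 15 + 10 = 25
Bivector part b = 5*2 - 5*3 = 10 - 15 = -5
uv = 25 - 5*e12


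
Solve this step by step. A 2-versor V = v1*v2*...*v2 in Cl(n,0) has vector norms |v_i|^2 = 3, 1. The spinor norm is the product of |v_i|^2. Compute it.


Spinor norm N(V) = |v1|^2 * |v2|^2 * ... * |v2|^2
= 3 * 1
Running product: 3, 3
N(V) = 3


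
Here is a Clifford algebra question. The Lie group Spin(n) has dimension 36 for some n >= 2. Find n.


dim Spin(n) = dim so(n) = n(n-1)/2.
Solve n(n-1)/2 = 36, i.e. n^2 - n - 72 = 0.
Discriminant = 1 + 8*36 = 289
n = (1 + sqrt(289))/2 = (1 + 17)/2 = 9


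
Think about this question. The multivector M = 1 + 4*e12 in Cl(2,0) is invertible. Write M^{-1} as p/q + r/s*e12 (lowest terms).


M = 1 + 4*e12, where e12^2 = -1.
Since M commutes with its reverse ~M = a - b*e12, M * ~M = a^2 - b^2*e12^2 = a^2 + b^2.
So M^{-1} = ~M / (a^2 + b^2) = (a - b*e12)/(a^2 + b^2).
a^2 + b^2 = 1 + 16 = 17
Scalar part = 1/17 = 1/17
Bivector coeff = -4/17 = -4/17
M^{-1} = 1/17 - 4/17*e12


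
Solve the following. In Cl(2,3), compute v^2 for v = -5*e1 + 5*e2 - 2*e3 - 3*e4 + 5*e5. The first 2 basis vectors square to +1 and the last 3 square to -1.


v^2 = sum of c_i^2 * e_i^2
Positive signature terms (e_i^2 = +1): (-5)^2 + 5^2 = 50
Negative signature terms (e_j^2 = -1): (-2)^2 + (-3)^2 + 5^2 = 38
v^2 = 50 - 38 = 12


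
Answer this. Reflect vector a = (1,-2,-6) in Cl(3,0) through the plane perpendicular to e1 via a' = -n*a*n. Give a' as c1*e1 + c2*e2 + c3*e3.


Reflection formula: a' = -n*a*n, with n = e1 (unit vector, n^2 = 1).
For reflection through hyperplane perp to e1:
The component along e1 flips sign, others stay.
a = (1, -2, -6)
a' = (-1, -2, -6)
a' = -1*e1 - 2*e2 - 6*e3


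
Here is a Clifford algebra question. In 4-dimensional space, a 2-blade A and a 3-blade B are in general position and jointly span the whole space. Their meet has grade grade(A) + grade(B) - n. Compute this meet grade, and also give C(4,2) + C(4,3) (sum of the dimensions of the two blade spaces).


Meet grade = grade(A) + grade(B) - n
= 2 + 3 - 4 = 1
C(4,2) = 6
C(4,3) = 4
dim_A + dim_B = 6 + 4 = 10


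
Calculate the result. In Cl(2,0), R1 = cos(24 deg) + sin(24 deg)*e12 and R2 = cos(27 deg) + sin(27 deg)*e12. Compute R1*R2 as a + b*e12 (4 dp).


Same-plane rotors commute and their half-angles add:
R1*R2 = cos(a1 + a2) + sin(a1 + a2)*e12.
a1 + a2 = 24 + 27 = 51 deg
cos(51 deg) = 0.6293
sin(51 deg) = 0.7771
R1*R2 = 0.6293 + 0.7771*e12


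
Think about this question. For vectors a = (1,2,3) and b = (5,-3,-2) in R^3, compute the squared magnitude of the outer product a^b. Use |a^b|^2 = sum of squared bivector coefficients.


a wedge b = (a1*b2 - a2*b1)*e12 + (a1*b3 - a3*b1)*e13 + (a2*b3 - a3*b2)*e23
e12 coeff: 1*(-3) - 2*5 = -3 - 10 = -13
e13 coeff: 1*(-2) - 3*5 = -2 - 15 = -17
e23 coeff: 2*(-2) - 3*(-3) = -4 - (-9) = 5
|a wedge b|^2 = (-13)^2 + (-17)^2 + 5^2
= 169 + 289 + 25
= 483


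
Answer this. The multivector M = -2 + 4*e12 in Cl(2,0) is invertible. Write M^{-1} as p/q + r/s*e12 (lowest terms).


M = -2 + 4*e12, where e12^2 = -1.
Since M commutes with its reverse ~M = a - b*e12, M * ~M = a^2 - b^2*e12^2 = a^2 + b^2.
So M^{-1} = ~M / (a^2 + b^2) = (a - b*e12)/(a^2 + b^2).
a^2 + b^2 = 4 + 16 = 20
Scalar part = -2/20 = -1/10
Bivector coeff = -4/20 = -1/5
M^{-1} = -1/10 - 1/5*e12


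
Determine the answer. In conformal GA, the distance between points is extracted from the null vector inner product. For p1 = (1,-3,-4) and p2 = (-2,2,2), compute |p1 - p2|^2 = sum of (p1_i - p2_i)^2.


p1 - p2 = (3, -5, -6)
|p1 - p2|^2 = 3^2 + (-5)^2 + (-6)^2
= 9 + 25 + 36
= 70


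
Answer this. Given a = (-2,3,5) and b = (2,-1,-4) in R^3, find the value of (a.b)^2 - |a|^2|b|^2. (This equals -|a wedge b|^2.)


a . b = (-2)*2 + 3*(-1) + 5*(-4)
= -4 + (-3) + (-20) = -27
|a|^2 = (-2)^2 + 3^2 + 5^2 = 38
|b|^2 = 2^2 + (-1)^2 + (-4)^2 = 21
(a.b)^2 = (-27)^2 = 729
|a|^2 * |b|^2 = 38 * 21 = 798
Result = 729 - 798 = -69


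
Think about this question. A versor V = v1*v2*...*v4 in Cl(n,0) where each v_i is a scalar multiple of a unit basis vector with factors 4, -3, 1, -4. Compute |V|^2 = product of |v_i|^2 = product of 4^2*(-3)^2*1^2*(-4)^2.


Each vector v_i has |v_i|^2 = s_i^2
Squared scales: 4^2 = 16, (-3)^2 = 9, 1^2 = 1, (-4)^2 = 16
|V|^2 = 16 * 9 * 1 * 16
= 2304


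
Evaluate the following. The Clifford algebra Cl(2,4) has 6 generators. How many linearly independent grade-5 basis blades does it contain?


Number of grade-k basis blades in Cl(p,q) with n = p + q is C(n, k).
n = 2 + 4 = 6
C(6, 5) = 6! / (5! * 1!)
= 720 / (120 * 1)
= 6


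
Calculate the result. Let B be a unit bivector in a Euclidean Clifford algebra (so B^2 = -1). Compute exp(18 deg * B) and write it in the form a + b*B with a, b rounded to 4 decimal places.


For a unit bivector B with B^2 = -1, the exponential series gives
e^(theta*B) = cos(theta) + sin(theta)*B (the GA analogue of Euler's formula).
theta = 18 degrees = 0.314159 rad
cos(18 deg) = 0.9511
sin(18 deg) = 0.3090
exp(theta*B) = 0.9511 + 0.3090*B


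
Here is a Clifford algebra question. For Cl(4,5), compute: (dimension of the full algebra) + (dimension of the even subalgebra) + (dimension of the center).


n = 4 + 5 = 9
Total dim = 2^9 = 512
Even subalgebra dim = 2^8 = 256
n is odd, so center dim = 2
Sum = 512 + 256 + 2 = 770


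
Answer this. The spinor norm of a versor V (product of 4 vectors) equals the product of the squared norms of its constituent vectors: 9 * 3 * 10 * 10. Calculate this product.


Spinor norm N(V) = |v1|^2 * |v2|^2 * ... * |v4|^2
= 9 * 3 * 10 * 10
Running product: 9, 27, 270, 2700
N(V) = 2700


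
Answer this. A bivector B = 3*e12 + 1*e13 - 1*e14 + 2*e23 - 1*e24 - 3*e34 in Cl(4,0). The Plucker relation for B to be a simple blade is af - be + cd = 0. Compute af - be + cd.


Plucker relation: af - be + cd
a*f = 3*(-3) = -9
b*e = 1*(-1) = -1
c*d = (-1)*2 = -2
af - be + cd = -9 - (-1) + (-2)
= -10


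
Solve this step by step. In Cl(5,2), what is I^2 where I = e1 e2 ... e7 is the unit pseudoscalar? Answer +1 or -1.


The pseudoscalar I = e1...e_n (product of all n generators) of Cl(p,q) satisfies I^2 = (-1)^(q + n(n-1)/2).
p = 5, q = 2, n = p + q = 7
n(n-1)/2 = 7 * 6 / 2 = 21
Exponent = q + n(n-1)/2 = 2 + 21 = 23
I^2 = (-1)^23 = -1


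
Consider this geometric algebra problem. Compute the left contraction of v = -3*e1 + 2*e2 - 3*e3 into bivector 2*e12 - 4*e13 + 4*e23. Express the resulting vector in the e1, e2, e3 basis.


Left contraction v _| B = <vB>_1 (grade-1 part of the geometric product vB).
Using e1_|e12 = e2, e2_|e12 = -e1, e1_|e13 = e3, e3_|e13 = -e1, e2_|e23 = e3, e3_|e23 = -e2:
e1 coeff: -v2*b12 - v3*b13 = -(2)*(2) - (-3)*(-4) = -16
e2 coeff: v1*b12 - v3*b23 = (-3)*(2) - (-3)*(4) = 6
e3 coeff: v1*b13 + v2*b23 = (-3)*(-4) + (2)*(4) = 20
v _| B = -16*e1 + 6*e2 + 20*e3


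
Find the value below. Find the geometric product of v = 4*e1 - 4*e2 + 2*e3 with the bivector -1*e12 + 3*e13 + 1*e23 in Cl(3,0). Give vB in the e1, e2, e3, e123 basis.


vB has grade-1 (vector) and grade-3 (trivector) parts: vB = (v _| B) + (v ^ B).
Vector part <vB>_1:
  e1: -v2*b12 - v3*b13 = -(-4)*(-1) - (2)*(3) = -10
  e2: v1*b12 - v3*b23 = (4)*(-1) - (2)*(1) = -6
  e3: v1*b13 + v2*b23 = (4)*(3) + (-4)*(1) = 8
Trivector part <vB>_3:
  e123: v1*b23 - v2*b13 + v3*b12 = (4)*(1) - (-4)*(3) + (2)*(-1) = 14
vB = -10*e1 - 6*e2 + 8*e3 + 14*e123


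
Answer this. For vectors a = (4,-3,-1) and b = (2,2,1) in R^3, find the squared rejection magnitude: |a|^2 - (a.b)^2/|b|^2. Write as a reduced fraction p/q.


|a|^2 = 4^2 + (-3)^2 + (-1)^2 = 26
|b|^2 = 2^2 + 2^2 + 1^2 = 9
a . b = 4*2 + (-3)*2 + (-1)*1 = 1
(a.b)^2 = 1^2 = 1
|rej|^2 = 26 - 1/9
= (234 - 1)/9
= 233/9
In lowest terms: 233/9


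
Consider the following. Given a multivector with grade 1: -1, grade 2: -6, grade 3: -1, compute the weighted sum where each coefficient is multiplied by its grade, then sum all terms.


Grade-weighted sum = sum of grade_k * coefficient_k
1*(-1) = -1
2*(-6) = -12
3*(-1) = -3
Total = -1 + (-12) + (-3) = -16


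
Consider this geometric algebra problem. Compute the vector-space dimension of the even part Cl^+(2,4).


Even subalgebra dimension = 2^(n-1)
n = 2 + 4 = 6
2^(6 - 1) = 2^5 = 32
Verification: sum of C(6,k) for even k = 1 + 15 + 15 + 1 = 32
Result = 32


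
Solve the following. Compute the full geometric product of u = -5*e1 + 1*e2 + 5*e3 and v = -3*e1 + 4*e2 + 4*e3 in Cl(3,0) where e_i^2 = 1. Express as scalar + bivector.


In Cl(3,0): e_i^2 = 1, e_ie_j = -e_je_i for i != j.
Scalar part = u . v = (-5)*(-3) + 1*4 + 5*4
= 15 + 4 + 20 = 39
e12 coeff = (-5)*4 - 1*(-3) = -20 - (-3) = -17
e13 coeff = (-5)*4 - 5*(-3) = -20 - (-15) = -5
e23 coeff = 1*4 - 5*4 = 4 - 20 = -16
uv = 39 - 17*e12 - 5*e13 - 16*e23
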